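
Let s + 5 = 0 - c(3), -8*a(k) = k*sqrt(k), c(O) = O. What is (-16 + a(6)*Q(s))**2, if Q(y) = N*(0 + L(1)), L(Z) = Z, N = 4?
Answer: 310 + 96*sqrt(6) ≈ 545.15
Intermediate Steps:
a(k) = -k**(3/2)/8 (a(k) = -k*sqrt(k)/8 = -k**(3/2)/8)
s = -8 (s = -5 + (0 - 1*3) = -5 + (0 - 3) = -5 - 3 = -8)
Q(y) = 4 (Q(y) = 4*(0 + 1) = 4*1 = 4)
(-16 + a(6)*Q(s))**2 = (-16 - 3*sqrt(6)/4*4)**2 = (-16 - 3*sqrt(6))**2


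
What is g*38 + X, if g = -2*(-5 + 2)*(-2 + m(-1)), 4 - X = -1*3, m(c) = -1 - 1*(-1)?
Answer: -449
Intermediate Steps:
m(c) = 0 (m(c) = -1 + 1 = 0)
X = 7 (X = 4 - (-1)*3 = 4 - 1*(-3) = 4 + 3 = 7)
g = -12 (g = -2*(-5 + 2)*(-2 + 0) = -(-6)*(-2) = -2*6 = -12)
g*38 + X = -12*38 + 7 = -456 + 7 = -449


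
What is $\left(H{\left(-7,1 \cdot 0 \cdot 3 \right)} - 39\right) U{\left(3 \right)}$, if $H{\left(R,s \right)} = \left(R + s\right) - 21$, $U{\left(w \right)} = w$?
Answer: $-201$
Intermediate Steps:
$H{\left(R,s \right)} = -21 + R + s$
$\left(H{\left(-7,1 \cdot 0 \cdot 3 \right)} - 39\right) U{\left(3 \right)} = \left(\left(-21 - 7 + 1 \cdot 0 \cdot 3\right) - 39\right) 3 = \left(\left(-21 - 7 + 0 \cdot 3\right) - 39\right) 3 = \left(\left(-21 - 7 + 0\right) - 39\right) 3 = \left(-28 - 39\right) 3 = \left(-67\right) 3 = -201$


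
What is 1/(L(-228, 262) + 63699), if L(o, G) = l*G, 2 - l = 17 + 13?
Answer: 1/56363 ≈ 1.7742e-5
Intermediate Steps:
l = -28 (l = 2 - (17 + 13) = 2 - 1*30 = 2 - 30 = -28)
L(o, G) = -28*G
1/(L(-228, 262) + 63699) = 1/(-28*262 + 63699) = 1/(-7336 + 63699) = 1/56363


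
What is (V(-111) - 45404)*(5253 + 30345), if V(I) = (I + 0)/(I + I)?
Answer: -1616273793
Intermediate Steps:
V(I) = ½ (V(I) = I/((2*I)) = I*(1/(2*I)) = ½)
(V(-111) - 45404)*(5253 + 30345) = (½ - 45404)*(5253 + 30345) = -90807/2*35598 = -1616273793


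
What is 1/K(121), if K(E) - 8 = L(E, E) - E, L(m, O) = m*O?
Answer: 1/14528 ≈ 6.8833e-5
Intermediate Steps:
L(m, O) = O*m
K(E) = 8 + E**2 - E (K(E) = 8 + (E*E - E) = 8 + (E**2 - E) = 8 + E**2 - E)
1/K(121) = 1/(8 + 121**2 - 1*121) = 1/(8 + 14641 - 121) = 1/14528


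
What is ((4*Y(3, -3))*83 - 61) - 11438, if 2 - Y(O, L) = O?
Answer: -11831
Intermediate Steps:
Y(O, L) = 2 - O
((4*Y(3, -3))*83 - 61) - 11438 = ((4*(2 - 1*3))*83 - 61) - 11438 = ((4*(2 - 3))*83 - 61) - 11438 = ((4*(-1))*83 - 61) - 11438 = (-4*83 - 61) - 11438 = (-332 - 61) - 11438 = -393 - 11438 = -11831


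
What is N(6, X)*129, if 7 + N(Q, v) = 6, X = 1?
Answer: -129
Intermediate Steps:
N(Q, v) = -1 (N(Q, v) = -7 + 6 = -1)
N(6, X)*129 = -1*129 = -129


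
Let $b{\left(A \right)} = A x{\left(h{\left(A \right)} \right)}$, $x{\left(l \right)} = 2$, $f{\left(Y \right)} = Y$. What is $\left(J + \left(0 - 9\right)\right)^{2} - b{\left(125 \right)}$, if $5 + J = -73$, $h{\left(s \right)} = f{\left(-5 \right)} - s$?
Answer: $7319$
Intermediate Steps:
$h{\left(s \right)} = -5 - s$
$J = -78$ ($J = -5 - 73 = -78$)
$b{\left(A \right)} = 2 A$ ($b{\left(A \right)} = A 2 = 2 A$)
$\left(J + \left(0 - 9\right)\right)^{2} - b{\left(125 \right)} = \left(-78 + \left(0 - 9\right)\right)^{2} - 2 \cdot 125 = \left(-78 + \left(0 - 9\right)\right)^{2} - 250 = \left(-78 - 9\right)^{2} - 250 = \left(-87\right)^{2} - 250 = 7569 - 250 = 7319$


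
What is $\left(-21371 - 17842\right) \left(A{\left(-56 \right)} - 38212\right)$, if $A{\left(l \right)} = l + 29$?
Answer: $1499465907$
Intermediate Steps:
$A{\left(l \right)} = 29 + l$
$\left(-21371 - 17842\right) \left(A{\left(-56 \right)} - 38212\right) = \left(-21371 - 17842\right) \left(\left(29 - 56\right) - 38212\right) = \left(-21371 - 17842\right) \left(-27 - 38212\right) = \left(-21371 - 17842\right) \left(-38239\right) = \left(-39213\right) \left(-38239\right) = 1499465907$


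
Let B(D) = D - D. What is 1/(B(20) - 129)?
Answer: -1/129 ≈ -0.0077519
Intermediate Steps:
B(D) = 0
1/(B(20) - 129) = 1/(0 - 129) = 1/(-129) = -1/129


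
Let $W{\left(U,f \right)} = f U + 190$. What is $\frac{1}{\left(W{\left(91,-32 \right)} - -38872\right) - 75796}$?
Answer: $- \frac{1}{39646} \approx -2.5223 \cdot 10^{-5}$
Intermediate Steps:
$W{\left(U,f \right)} = 190 + U f$ ($W{\left(U,f \right)} = U f + 190 = 190 + U f$)
$\frac{1}{\left(W{\left(91,-32 \right)} - -38872\right) - 75796} = \frac{1}{\left(\left(190 + 91 \left(-32\right)\right) - -38872\right) - 75796} = \frac{1}{\left(\left(190 - 2912\right) + 38872\right) - 75796} = \frac{1}{\left(-2722 + 38872\right) - 75796} = \frac{1}{36150 - 75796} = \frac{1}{-39646} = - \frac{1}{39646}$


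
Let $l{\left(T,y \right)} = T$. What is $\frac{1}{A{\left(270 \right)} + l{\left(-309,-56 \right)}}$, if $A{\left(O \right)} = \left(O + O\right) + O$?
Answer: $\frac{1}{501} \approx 0.001996$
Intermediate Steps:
$A{\left(O \right)} = 3 O$ ($A{\left(O \right)} = 2 O + O = 3 O$)
$\frac{1}{A{\left(270 \right)} + l{\left(-309,-56 \right)}} = \frac{1}{3 \cdot 270 - 309} = \frac{1}{810 - 309} = \frac{1}{501}$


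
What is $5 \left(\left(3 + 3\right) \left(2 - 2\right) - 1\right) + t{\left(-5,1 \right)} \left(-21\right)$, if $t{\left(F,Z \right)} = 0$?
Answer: $-5$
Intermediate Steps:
$5 \left(\left(3 + 3\right) \left(2 - 2\right) - 1\right) + t{\left(-5,1 \right)} \left(-21\right) = 5 \left(\left(3 + 3\right) \left(2 - 2\right) - 1\right) + 0 \left(-21\right) = 5 \left(6 \cdot 0 - 1\right) + 0 = 5 \left(0 - 1\right) + 0 = 5 \left(-1\right) + 0 = -5 + 0 = -5$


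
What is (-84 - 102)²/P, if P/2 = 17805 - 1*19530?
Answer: -5766/575 ≈ -10.028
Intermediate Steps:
P = -3450 (P = 2*(17805 - 1*19530) = 2*(17805 - 19530) = 2*(-1725) = -3450)
(-84 - 102)²/P = (-84 - 102)²/(-3450) = (-186)²*(-1/3450) = 34596*(-1/3450) = -5766/575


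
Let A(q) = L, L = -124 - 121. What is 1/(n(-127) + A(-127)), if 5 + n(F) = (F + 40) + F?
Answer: -1/464 ≈ -0.0021552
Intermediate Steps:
L = -245
A(q) = -245
n(F) = 35 + 2*F (n(F) = -5 + ((F + 40) + F) = -5 + ((40 + F) + F) = -5 + (40 + 2*F) = 35 + 2*F)
1/(n(-127) + A(-127)) = 1/((35 + 2*(-127)) - 245) = 1/((35 - 254) - 245) = 1/(-219 - 245) = 1/(-464) = -1/464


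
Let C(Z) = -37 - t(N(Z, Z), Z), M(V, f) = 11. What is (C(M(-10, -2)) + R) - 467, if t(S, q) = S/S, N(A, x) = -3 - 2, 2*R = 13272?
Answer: 6131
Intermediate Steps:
R = 6636 (R = (1/2)*13272 = 6636)
N(A, x) = -5
t(S, q) = 1
C(Z) = -38 (C(Z) = -37 - 1*1 = -37 - 1 = -38)
(C(M(-10, -2)) + R) - 467 = (-38 + 6636) - 467 = 6598 - 467 = 6131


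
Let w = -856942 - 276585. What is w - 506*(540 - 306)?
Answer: -1251931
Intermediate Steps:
w = -1133527
w - 506*(540 - 306) = -1133527 - 506*(540 - 306) = -1133527 - 506*234 = -1133527 - 118404 = -1251931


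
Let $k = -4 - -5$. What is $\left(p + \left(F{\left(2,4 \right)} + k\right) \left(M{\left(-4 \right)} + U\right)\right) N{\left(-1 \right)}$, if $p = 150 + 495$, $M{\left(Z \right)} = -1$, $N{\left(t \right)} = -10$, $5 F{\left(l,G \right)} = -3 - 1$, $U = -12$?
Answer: $-6424$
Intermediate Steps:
$k = 1$ ($k = -4 + 5 = 1$)
$F{\left(l,G \right)} = - \frac{4}{5}$ ($F{\left(l,G \right)} = \frac{-3 - 1}{5} = \frac{1}{5} \left(-4\right) = - \frac{4}{5}$)
$p = 645$
$\left(p + \left(F{\left(2,4 \right)} + k\right) \left(M{\left(-4 \right)} + U\right)\right) N{\left(-1 \right)} = \left(645 + \left(- \frac{4}{5} + 1\right) \left(-1 - 12\right)\right) \left(-10\right) = \left(645 + \frac{1}{5} \left(-13\right)\right) \left(-10\right) = \left(645 - \frac{13}{5}\right) \left(-10\right) = \frac{3212}{5} \left(-10\right) = -6424$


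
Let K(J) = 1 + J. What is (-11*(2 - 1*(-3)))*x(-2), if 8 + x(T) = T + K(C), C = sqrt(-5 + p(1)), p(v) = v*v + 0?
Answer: 495 - 110*I ≈ 495.0 - 110.0*I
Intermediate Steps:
p(v) = v**2 (p(v) = v**2 + 0 = v**2)
C = 2*I (C = sqrt(-5 + 1**2) = sqrt(-5 + 1) = sqrt(-4) = 2*I ≈ 2.0*I)
x(T) = -7 + T + 2*I (x(T) = -8 + (T + (1 + 2*I)) = -8 + (1 + T + 2*I) = -7 + T + 2*I)
(-11*(2 - 1*(-3)))*x(-2) = (-11*(2 - 1*(-3)))*(-7 - 2 + 2*I) = (-11*(2 + 3))*(-9 + 2*I) = (-11*5)*(-9 + 2*I) = -55*(-9 + 2*I) = 495 - 110*I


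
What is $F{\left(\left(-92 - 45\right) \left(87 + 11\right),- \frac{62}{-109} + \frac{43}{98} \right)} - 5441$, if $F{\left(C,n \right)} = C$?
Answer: $-18867$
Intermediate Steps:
$F{\left(\left(-92 - 45\right) \left(87 + 11\right),- \frac{62}{-109} + \frac{43}{98} \right)} - 5441 = \left(-92 - 45\right) \left(87 + 11\right) - 5441 = \left(-137\right) 98 - 5441 = -13426 - 5441 = -18867$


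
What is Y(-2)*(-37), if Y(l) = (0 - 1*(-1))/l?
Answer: 37/2 ≈ 18.500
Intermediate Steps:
Y(l) = 1/l (Y(l) = (0 + 1)/l = 1/l)
Y(-2)*(-37) = -37/(-2) = -½*(-37) = 37/2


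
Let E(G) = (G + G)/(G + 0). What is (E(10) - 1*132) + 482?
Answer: 352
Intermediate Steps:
E(G) = 2 (E(G) = (2*G)/G = 2)
(E(10) - 1*132) + 482 = (2 - 1*132) + 482 = (2 - 132) + 482 = -130 + 482 = 352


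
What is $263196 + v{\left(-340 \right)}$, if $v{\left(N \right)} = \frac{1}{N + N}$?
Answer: $\frac{178973279}{680} \approx 2.632 \cdot 10^{5}$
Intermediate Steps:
$v{\left(N \right)} = \frac{1}{2 N}$
$263196 + v{\left(-340 \right)} = 263196 + \frac{1}{2 \left(-340\right)} = 263196 + \frac{1}{2} \left(- \frac{1}{340}\right) = 263196 - \frac{1}{680} = \frac{178973279}{680}$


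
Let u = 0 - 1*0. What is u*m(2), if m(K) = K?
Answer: 0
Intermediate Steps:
u = 0 (u = 0 + 0 = 0)
u*m(2) = 0*2 = 0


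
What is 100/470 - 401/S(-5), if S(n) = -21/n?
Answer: -94025/987 ≈ -95.263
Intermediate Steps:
100/470 - 401/S(-5) = 100/470 - 401/((-21/(-5))) = 100*(1/470) - 401/((-21*(-⅕))) = 10/47 - 401/21/5 = 10/47 - 401*5/21 = 10/47 - 2005/21 = -94025/987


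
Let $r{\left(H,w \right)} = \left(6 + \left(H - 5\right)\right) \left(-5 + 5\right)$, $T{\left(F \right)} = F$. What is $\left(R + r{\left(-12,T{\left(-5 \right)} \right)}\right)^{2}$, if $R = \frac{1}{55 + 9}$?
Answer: $\frac{1}{4096} \approx 0.00024414$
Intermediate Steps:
$R = \frac{1}{64} \approx 0.015625$
$r{\left(H,w \right)} = 0$ ($r{\left(H,w \right)} = \left(6 + \left(-5 + H\right)\right) 0 = \left(1 + H\right) 0 = 0$)
$\left(R + r{\left(-12,T{\left(-5 \right)} \right)}\right)^{2} = \left(\frac{1}{64} + 0\right)^{2} = \left(\frac{1}{64}\right)^{2} = \frac{1}{4096}$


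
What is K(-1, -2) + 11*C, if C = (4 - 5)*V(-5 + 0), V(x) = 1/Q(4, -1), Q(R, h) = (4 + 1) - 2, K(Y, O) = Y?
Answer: -14/3 ≈ -4.6667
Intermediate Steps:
Q(R, h) = 3 (Q(R, h) = 5 - 2 = 3)
V(x) = ⅓ (V(x) = 1/3 = ⅓)
C = -⅓ (C = (4 - 5)*(⅓) = -1*⅓ = -⅓ ≈ -0.33333)
K(-1, -2) + 11*C = -1 + 11*(-⅓) = -1 - 11/3 = -14/3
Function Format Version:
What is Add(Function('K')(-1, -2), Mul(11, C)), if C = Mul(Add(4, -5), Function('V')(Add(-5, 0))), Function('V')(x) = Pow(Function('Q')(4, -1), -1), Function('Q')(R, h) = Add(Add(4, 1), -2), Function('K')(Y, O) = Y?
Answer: Rational(-14, 3) ≈ -4.6667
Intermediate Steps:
Function('Q')(R, h) = 3 (Function('Q')(R, h) = Add(5, -2) = 3)
Function('V')(x) = Rational(1, 3) (Function('V')(x) = Pow(3, -1) = Rational(1, 3))
C = Rational(-1, 3) (C = Mul(Add(4, -5), Rational(1, 3)) = Mul(-1, Rational(1, 3)) = Rational(-1, 3) ≈ -0.33333)
Add(Function('K')(-1, -2), Mul(11, C)) = Add(-1, Mul(11, Rational(-1, 3))) = Add(-1, Rational(-11, 3)) = Rational(-14, 3)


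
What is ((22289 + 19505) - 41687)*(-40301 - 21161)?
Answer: -6576434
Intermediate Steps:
((22289 + 19505) - 41687)*(-40301 - 21161) = (41794 - 41687)*(-61462) = 107*(-61462) = -6576434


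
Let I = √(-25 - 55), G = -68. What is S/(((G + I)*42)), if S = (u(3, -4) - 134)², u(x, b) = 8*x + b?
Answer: -6137/1372 - 361*I*√5/1372 ≈ -4.473 - 0.58835*I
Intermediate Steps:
u(x, b) = b + 8*x
S = 12996 (S = ((-4 + 8*3) - 134)² = ((-4 + 24) - 134)² = (20 - 134)² = (-114)² = 12996)
I = 4*I*√5 (I = √(-80) = 4*I*√5 ≈ 8.9443*I)
S/(((G + I)*42)) = 12996/(((-68 + 4*I*√5)*42)) = 12996/(-2856 + 168*I*√5)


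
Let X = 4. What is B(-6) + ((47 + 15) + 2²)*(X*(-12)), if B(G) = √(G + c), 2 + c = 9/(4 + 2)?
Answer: -3168 + I*√26/2 ≈ -3168.0 + 2.5495*I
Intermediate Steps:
c = -½ (c = -2 + 9/(4 + 2) = -2 + 9/6 = -2 + 9*(⅙) = -2 + 3/2 = -½ ≈ -0.50000)
B(G) = √(-½ + G) (B(G) = √(G - ½) = √(-½ + G))
B(-6) + ((47 + 15) + 2²)*(X*(-12)) = √(-2 + 4*(-6))/2 + ((47 + 15) + 2²)*(4*(-12)) = √(-2 - 24)/2 + (62 + 4)*(-48) = √(-26)/2 + 66*(-48) = (I*√26)/2 - 3168 = I*√26/2 - 3168 = -3168 + I*√26/2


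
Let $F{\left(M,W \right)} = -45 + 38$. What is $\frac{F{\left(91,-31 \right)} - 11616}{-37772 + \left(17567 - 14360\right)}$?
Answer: $\frac{11623}{34565} \approx 0.33627$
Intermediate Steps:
$F{\left(M,W \right)} = -7$
$\frac{F{\left(91,-31 \right)} - 11616}{-37772 + \left(17567 - 14360\right)} = \frac{-7 - 11616}{-37772 + \left(17567 - 14360\right)} = - \frac{11623}{-37772 + \left(17567 - 14360\right)} = - \frac{11623}{-37772 + 3207} = - \frac{11623}{-34565} = \left(-11623\right) \left(- \frac{1}{34565}\right) = \frac{11623}{34565}$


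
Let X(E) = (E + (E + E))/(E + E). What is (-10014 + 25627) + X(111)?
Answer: 31229/2 ≈ 15615.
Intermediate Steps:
X(E) = 3/2 (X(E) = (E + 2*E)/((2*E)) = (3*E)*(1/(2*E)) = 3/2)
(-10014 + 25627) + X(111) = (-10014 + 25627) + 3/2 = 15613 + 3/2 = 31229/2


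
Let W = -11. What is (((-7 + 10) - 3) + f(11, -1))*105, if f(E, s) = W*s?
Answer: 1155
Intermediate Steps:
f(E, s) = -11*s
(((-7 + 10) - 3) + f(11, -1))*105 = (((-7 + 10) - 3) - 11*(-1))*105 = ((3 - 3) + 11)*105 = (0 + 11)*105 = 11*105 = 1155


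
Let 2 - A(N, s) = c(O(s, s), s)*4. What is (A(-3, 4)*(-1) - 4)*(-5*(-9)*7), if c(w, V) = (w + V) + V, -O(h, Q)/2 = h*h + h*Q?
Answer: -72450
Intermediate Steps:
O(h, Q) = -2*h² - 2*Q*h (O(h, Q) = -2*(h*h + h*Q) = -2*(h² + Q*h) = -2*h² - 2*Q*h)
c(w, V) = w + 2*V (c(w, V) = (V + w) + V = w + 2*V)
A(N, s) = 2 - 8*s + 16*s² (A(N, s) = 2 - (-2*s*(s + s) + 2*s)*4 = 2 - (-2*s*2*s + 2*s)*4 = 2 - (-4*s² + 2*s)*4 = 2 - (-16*s² + 8*s) = 2 + (-8*s + 16*s²) = 2 - 8*s + 16*s²)
(A(-3, 4)*(-1) - 4)*(-5*(-9)*7) = ((2 - 8*4 + 16*4²)*(-1) - 4)*(-5*(-9)*7) = ((2 - 32 + 16*16)*(-1) - 4)*(45*7) = ((2 - 32 + 256)*(-1) - 4)*315 = (226*(-1) - 4)*315 = (-226 - 4)*315 = -230*315 = -72450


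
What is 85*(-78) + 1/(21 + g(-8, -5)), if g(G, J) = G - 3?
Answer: -66299/10 ≈ -6629.9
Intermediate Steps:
g(G, J) = -3 + G
85*(-78) + 1/(21 + g(-8, -5)) = 85*(-78) + 1/(21 + (-3 - 8)) = -6630 + 1/(21 - 11) = -6630 + 1/10 = -66299/10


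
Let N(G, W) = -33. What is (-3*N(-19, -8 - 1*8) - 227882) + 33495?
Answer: -194288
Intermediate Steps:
(-3*N(-19, -8 - 1*8) - 227882) + 33495 = (-3*(-33) - 227882) + 33495 = (99 - 227882) + 33495 = -227783 + 33495 = -194288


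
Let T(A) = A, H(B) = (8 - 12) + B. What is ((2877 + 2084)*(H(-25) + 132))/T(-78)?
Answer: -510983/78 ≈ -6551.1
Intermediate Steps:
H(B) = -4 + B
((2877 + 2084)*(H(-25) + 132))/T(-78) = ((2877 + 2084)*((-4 - 25) + 132))/(-78) = (4961*(-29 + 132))*(-1/78) = (4961*103)*(-1/78) = 510983*(-1/78) = -510983/78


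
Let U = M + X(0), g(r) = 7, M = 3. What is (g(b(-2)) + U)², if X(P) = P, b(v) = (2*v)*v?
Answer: 100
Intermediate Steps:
b(v) = 2*v²
U = 3 (U = 3 + 0 = 3)
(g(b(-2)) + U)² = (7 + 3)² = 10² = 100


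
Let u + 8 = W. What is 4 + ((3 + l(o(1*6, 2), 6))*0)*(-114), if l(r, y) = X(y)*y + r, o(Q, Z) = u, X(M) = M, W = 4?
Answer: 4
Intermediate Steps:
u = -4 (u = -8 + 4 = -4)
o(Q, Z) = -4
l(r, y) = r + y² (l(r, y) = y*y + r = y² + r = r + y²)
4 + ((3 + l(o(1*6, 2), 6))*0)*(-114) = 4 + ((3 + (-4 + 6²))*0)*(-114) = 4 + ((3 + (-4 + 36))*0)*(-114) = 4 + ((3 + 32)*0)*(-114) = 4 + (35*0)*(-114) = 4 + 0*(-114) = 4 + 0 = 4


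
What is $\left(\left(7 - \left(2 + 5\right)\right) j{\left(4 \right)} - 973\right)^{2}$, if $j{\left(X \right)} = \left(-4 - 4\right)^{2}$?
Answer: $946729$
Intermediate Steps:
$j{\left(X \right)} = 64$ ($j{\left(X \right)} = \left(-8\right)^{2} = 64$)
$\left(\left(7 - \left(2 + 5\right)\right) j{\left(4 \right)} - 973\right)^{2} = \left(\left(7 - \left(2 + 5\right)\right) 64 - 973\right)^{2} = \left(\left(7 - 7\right) 64 - 973\right)^{2} = \left(0 \cdot 64 - 973\right)^{2} = \left(0 - 973\right)^{2} = \left(-973\right)^{2} = 946729$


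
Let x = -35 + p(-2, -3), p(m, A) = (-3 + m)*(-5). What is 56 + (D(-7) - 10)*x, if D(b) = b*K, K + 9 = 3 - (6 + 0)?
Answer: -684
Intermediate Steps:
K = -12 (K = -9 + (3 - (6 + 0)) = -9 + (3 - 1*6) = -9 + (3 - 6) = -9 - 3 = -12)
p(m, A) = 15 - 5*m
D(b) = -12*b (D(b) = b*(-12) = -12*b)
x = -10 (x = -35 + (15 - 5*(-2)) = -35 + (15 + 10) = -35 + 25 = -10)
56 + (D(-7) - 10)*x = 56 + (-12*(-7) - 10)*(-10) = 56 + (84 - 10)*(-10) = 56 + 74*(-10) = 56 - 740 = -684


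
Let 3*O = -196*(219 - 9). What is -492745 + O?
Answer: -506465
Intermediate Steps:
O = -13720 (O = (-196*(219 - 9))/3 = (-196*210)/3 = (1/3)*(-41160) = -13720)
-492745 + O = -492745 - 13720 = -506465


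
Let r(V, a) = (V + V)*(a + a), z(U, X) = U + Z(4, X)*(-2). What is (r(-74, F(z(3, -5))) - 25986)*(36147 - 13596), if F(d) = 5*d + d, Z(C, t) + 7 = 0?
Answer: -1266870078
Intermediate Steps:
Z(C, t) = -7 (Z(C, t) = -7 + 0 = -7)
z(U, X) = 14 + U (z(U, X) = U - 7*(-2) = U + 14 = 14 + U)
F(d) = 6*d
r(V, a) = 4*V*a (r(V, a) = (2*V)*(2*a) = 4*V*a)
(r(-74, F(z(3, -5))) - 25986)*(36147 - 13596) = (4*(-74)*(6*(14 + 3)) - 25986)*(36147 - 13596) = (4*(-74)*(6*17) - 25986)*22551 = (4*(-74)*102 - 25986)*22551 = (-30192 - 25986)*22551 = -56178*22551 = -1266870078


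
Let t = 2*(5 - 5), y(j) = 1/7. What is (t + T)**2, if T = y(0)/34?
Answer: 1/56644 ≈ 1.7654e-5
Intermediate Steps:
y(j) = 1/7
t = 0 (t = 2*0 = 0)
T = 1/238 (T = (1/7)/34 = (1/7)*(1/34) = 1/238 ≈ 0.0042017)
(t + T)**2 = (0 + 1/238)**2 = (1/238)**2 = 1/56644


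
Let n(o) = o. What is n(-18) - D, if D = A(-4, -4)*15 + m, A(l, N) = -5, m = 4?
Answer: 53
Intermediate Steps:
D = -71 (D = -5*15 + 4 = -75 + 4 = -71)
n(-18) - D = -18 - 1*(-71) = -18 + 71 = 53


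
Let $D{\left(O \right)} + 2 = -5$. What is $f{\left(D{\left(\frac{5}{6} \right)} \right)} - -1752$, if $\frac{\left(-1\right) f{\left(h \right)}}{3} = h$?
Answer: $1773$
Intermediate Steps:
$D{\left(O \right)} = -7$ ($D{\left(O \right)} = -2 - 5 = -7$)
$f{\left(h \right)} = - 3 h$
$f{\left(D{\left(\frac{5}{6} \right)} \right)} - -1752 = \left(-3\right) \left(-7\right) - -1752 = 21 + 1752 = 1773$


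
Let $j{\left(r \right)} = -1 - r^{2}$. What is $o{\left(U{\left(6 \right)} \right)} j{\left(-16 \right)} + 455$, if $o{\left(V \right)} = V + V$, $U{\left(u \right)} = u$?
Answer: $-2629$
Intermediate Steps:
$o{\left(V \right)} = 2 V$
$o{\left(U{\left(6 \right)} \right)} j{\left(-16 \right)} + 455 = 2 \cdot 6 \left(-1 - \left(-16\right)^{2}\right) + 455 = 12 \left(-1 - 256\right) + 455 = 12 \left(-257\right) + 455 = -3084 + 455 = -2629$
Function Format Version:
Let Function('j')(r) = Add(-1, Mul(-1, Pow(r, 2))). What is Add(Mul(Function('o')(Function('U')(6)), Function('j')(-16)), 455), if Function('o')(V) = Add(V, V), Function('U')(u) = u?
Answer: -2629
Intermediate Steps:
Function('o')(V) = Mul(2, V)
Add(Mul(Function('o')(Function('U')(6)), Function('j')(-16)), 455) = Add(Mul(Mul(2, 6), Add(-1, Mul(-1, Pow(-16, 2)))), 455) = Add(Mul(12, Add(-1, Mul(-1, 256))), 455) = Add(Mul(12, Add(-1, -256)), 455) = Add(Mul(12, -257), 455) = Add(-3084, 455) = -2629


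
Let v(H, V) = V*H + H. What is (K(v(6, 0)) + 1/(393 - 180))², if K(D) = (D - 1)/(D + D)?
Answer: 128881/725904 ≈ 0.17755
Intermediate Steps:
v(H, V) = H + H*V (v(H, V) = H*V + H = H + H*V)
K(D) = (-1 + D)/(2*D) (K(D) = (-1 + D)/((2*D)) = (-1 + D)*(1/(2*D)) = (-1 + D)/(2*D))
(K(v(6, 0)) + 1/(393 - 180))² = ((-1 + 6*(1 + 0))/(2*((6*(1 + 0)))) + 1/(393 - 180))² = ((-1 + 6*1)/(2*((6*1))) + 1/213)² = ((½)*(-1 + 6)/6 + 1/213)² = ((½)*(⅙)*5 + 1/213)² = (5/12 + 1/213)² = (359/852)² = 128881/725904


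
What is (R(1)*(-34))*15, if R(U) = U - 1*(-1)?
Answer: -1020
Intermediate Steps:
R(U) = 1 + U (R(U) = U + 1 = 1 + U)
(R(1)*(-34))*15 = ((1 + 1)*(-34))*15 = (2*(-34))*15 = -68*15 = -1020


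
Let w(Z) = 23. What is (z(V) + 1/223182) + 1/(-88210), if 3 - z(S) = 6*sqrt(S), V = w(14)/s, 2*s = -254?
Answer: 14765129422/4921721055 - 6*I*sqrt(2921)/127 ≈ 3.0 - 2.5534*I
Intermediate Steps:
s = -127 (s = (1/2)*(-254) = -127)
V = -23/127 (V = 23/(-127) = 23*(-1/127) = -23/127 ≈ -0.18110)
z(S) = 3 - 6*sqrt(S)
(z(V) + 1/223182) + 1/(-88210) = ((3 - 6*I*sqrt(2921)/127) + 1/223182) + 1/(-88210) = ((3 - 6*I*sqrt(2921)/127) + 1/223182) - 1/88210 = (669547/223182 - 6*I*sqrt(2921)/127) - 1/88210 = 14765129422/4921721055 - 6*I*sqrt(2921)/127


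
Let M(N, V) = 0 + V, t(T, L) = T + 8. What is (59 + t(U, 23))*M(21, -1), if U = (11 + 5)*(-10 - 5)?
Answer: 173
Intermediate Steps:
U = -240 (U = 16*(-15) = -240)
t(T, L) = 8 + T
M(N, V) = V
(59 + t(U, 23))*M(21, -1) = (59 + (8 - 240))*(-1) = (59 - 232)*(-1) = -173*(-1) = 173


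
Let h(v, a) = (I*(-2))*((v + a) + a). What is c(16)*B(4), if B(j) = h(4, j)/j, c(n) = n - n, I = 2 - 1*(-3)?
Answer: 0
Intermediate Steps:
I = 5 (I = 2 + 3 = 5)
h(v, a) = -20*a - 10*v (h(v, a) = (5*(-2))*((v + a) + a) = -10*((a + v) + a) = -10*(v + 2*a) = -20*a - 10*v)
c(n) = 0
B(j) = (-40 - 20*j)/j (B(j) = (-20*j - 10*4)/j = (-20*j - 40)/j = (-40 - 20*j)/j)
c(16)*B(4) = 0*(-20 - 40/4) = 0*(-20 - 40*¼) = 0*(-20 - 10) = 0*(-30) = 0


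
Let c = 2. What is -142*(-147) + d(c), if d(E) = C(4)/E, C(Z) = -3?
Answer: 41745/2 ≈ 20873.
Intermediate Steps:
d(E) = -3/E
-142*(-147) + d(c) = -142*(-147) - 3/2 = 20874 - 3*½ = 20874 - 3/2 = 41745/2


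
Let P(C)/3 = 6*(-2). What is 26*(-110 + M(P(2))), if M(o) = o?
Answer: -3796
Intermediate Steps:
P(C) = -36 (P(C) = 3*(6*(-2)) = 3*(-12) = -36)
26*(-110 + M(P(2))) = 26*(-110 - 36) = 26*(-146) = -3796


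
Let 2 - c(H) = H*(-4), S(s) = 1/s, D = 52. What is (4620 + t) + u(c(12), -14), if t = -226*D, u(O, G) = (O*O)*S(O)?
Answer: -7082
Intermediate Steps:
c(H) = 2 + 4*H (c(H) = 2 - H*(-4) = 2 - (-4)*H = 2 + 4*H)
u(O, G) = O (u(O, G) = (O*O)/O = O²/O = O)
t = -11752 (t = -226*52 = -11752)
(4620 + t) + u(c(12), -14) = (4620 - 11752) + (2 + 4*12) = -7132 + (2 + 48) = -7132 + 50 = -7082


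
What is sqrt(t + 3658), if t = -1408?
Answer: 15*sqrt(10) ≈ 47.434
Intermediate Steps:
sqrt(t + 3658) = sqrt(-1408 + 3658) = sqrt(2250) = 15*sqrt(10)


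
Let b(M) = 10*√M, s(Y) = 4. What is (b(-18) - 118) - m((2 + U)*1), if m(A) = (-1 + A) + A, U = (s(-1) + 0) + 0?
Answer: -129 + 30*I*√2 ≈ -129.0 + 42.426*I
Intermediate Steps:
U = 4 (U = (4 + 0) + 0 = 4 + 0 = 4)
m(A) = -1 + 2*A
(b(-18) - 118) - m((2 + U)*1) = (10*√(-18) - 118) - (-1 + 2*((2 + 4)*1)) = (10*(3*I*√2) - 118) - (-1 + 2*(6*1)) = (30*I*√2 - 118) - (-1 + 2*6) = (-118 + 30*I*√2) - (-1 + 12) = (-118 + 30*I*√2) - 1*11 = (-118 + 30*I*√2) - 11 = -129 + 30*I*√2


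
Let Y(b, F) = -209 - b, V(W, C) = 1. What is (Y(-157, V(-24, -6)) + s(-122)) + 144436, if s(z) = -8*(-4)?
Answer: 144416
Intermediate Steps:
s(z) = 32
(Y(-157, V(-24, -6)) + s(-122)) + 144436 = ((-209 - 1*(-157)) + 32) + 144436 = ((-209 + 157) + 32) + 144436 = (-52 + 32) + 144436 = -20 + 144436 = 144416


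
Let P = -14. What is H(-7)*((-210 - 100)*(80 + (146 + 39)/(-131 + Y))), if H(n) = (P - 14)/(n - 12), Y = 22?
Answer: -74083800/2071 ≈ -35772.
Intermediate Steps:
H(n) = -28/(-12 + n) (H(n) = (-14 - 14)/(n - 12) = -28/(-12 + n))
H(-7)*((-210 - 100)*(80 + (146 + 39)/(-131 + Y))) = (-28/(-12 - 7))*((-210 - 100)*(80 + (146 + 39)/(-131 + 22))) = (-28/(-19))*(-310*(80 + 185/(-109))) = (-28*(-1/19))*(-310*(80 + 185*(-1/109))) = 28*(-310*(80 - 185/109))/19 = 28*(-310*8535/109)/19 = (28/19)*(-2645850/109) = -74083800/2071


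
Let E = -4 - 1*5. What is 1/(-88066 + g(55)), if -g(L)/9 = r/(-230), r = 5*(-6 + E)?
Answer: -46/4051171 ≈ -1.1355e-5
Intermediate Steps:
E = -9 (E = -4 - 5 = -9)
r = -75 (r = 5*(-6 - 9) = 5*(-15) = -75)
g(L) = -135/46 (g(L) = -(-675)/(-230) = -(-675)*(-1)/230 = -9*15/46 = -135/46)
1/(-88066 + g(55)) = 1/(-88066 - 135/46) = 1/(-4051171/46) = -46/4051171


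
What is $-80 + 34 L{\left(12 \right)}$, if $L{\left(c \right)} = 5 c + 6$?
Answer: $2164$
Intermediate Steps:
$L{\left(c \right)} = 6 + 5 c$
$-80 + 34 L{\left(12 \right)} = -80 + 34 \left(6 + 5 \cdot 12\right) = -80 + 34 \left(6 + 60\right) = -80 + 34 \cdot 66 = -80 + 2244 = 2164$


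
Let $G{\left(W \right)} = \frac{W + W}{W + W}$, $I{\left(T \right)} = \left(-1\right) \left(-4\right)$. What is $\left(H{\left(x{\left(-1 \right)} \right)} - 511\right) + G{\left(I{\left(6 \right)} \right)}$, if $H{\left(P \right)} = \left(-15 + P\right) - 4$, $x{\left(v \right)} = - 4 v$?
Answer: $-525$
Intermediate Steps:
$I{\left(T \right)} = 4$
$H{\left(P \right)} = -19 + P$
$G{\left(W \right)} = 1$ ($G{\left(W \right)} = \frac{2 W}{2 W} = 2 W \frac{1}{2 W} = 1$)
$\left(H{\left(x{\left(-1 \right)} \right)} - 511\right) + G{\left(I{\left(6 \right)} \right)} = \left(\left(-19 - -4\right) - 511\right) + 1 = \left(\left(-19 + 4\right) - 511\right) + 1 = \left(-15 - 511\right) + 1 = -526 + 1 = -525$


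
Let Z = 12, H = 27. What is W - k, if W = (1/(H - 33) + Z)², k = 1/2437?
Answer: 12284881/87732 ≈ 140.03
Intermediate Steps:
k = 1/2437 ≈ 0.00041034
W = 5041/36 (W = (1/(27 - 33) + 12)² = (1/(-6) + 12)² = (-⅙ + 12)² = (71/6)² = 5041/36 ≈ 140.03)
W - k = 5041/36 - 1*1/2437 = 5041/36 - 1/2437 = 12284881/87732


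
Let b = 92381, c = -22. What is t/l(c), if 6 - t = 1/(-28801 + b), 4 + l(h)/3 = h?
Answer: -381479/4959240 ≈ -0.076923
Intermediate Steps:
l(h) = -12 + 3*h
t = 381479/63580 (t = 6 - 1/(-28801 + 92381) = 6 - 1/63580 = 381479/63580 ≈ 6.0000)
t/l(c) = 381479/(63580*(-12 + 3*(-22))) = 381479/(63580*(-12 - 66)) = (381479/63580)/(-78) = (381479/63580)*(-1/78) = -381479/4959240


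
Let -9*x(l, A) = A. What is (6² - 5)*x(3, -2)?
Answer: 62/9 ≈ 6.8889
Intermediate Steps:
x(l, A) = -A/9
(6² - 5)*x(3, -2) = (6² - 5)*(-⅑*(-2)) = (36 - 5)*(2/9) = 31*(2/9) = 62/9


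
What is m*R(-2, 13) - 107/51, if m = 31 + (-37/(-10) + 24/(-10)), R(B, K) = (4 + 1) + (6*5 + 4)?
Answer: 641377/510 ≈ 1257.6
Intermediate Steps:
R(B, K) = 39 (R(B, K) = 5 + (30 + 4) = 5 + 34 = 39)
m = 323/10 (m = 31 + (-37*(-1/10) + 24*(-1/10)) = 31 + (37/10 - 12/5) = 31 + 13/10 = 323/10 ≈ 32.300)
m*R(-2, 13) - 107/51 = (323/10)*39 - 107/51 = 12597/10 - 107*1/51 = 12597/10 - 107/51 = 641377/510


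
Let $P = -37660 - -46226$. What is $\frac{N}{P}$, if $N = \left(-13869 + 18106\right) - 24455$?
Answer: $- \frac{10109}{4283} \approx -2.3603$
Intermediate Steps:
$N = -20218$ ($N = 4237 - 24455 = -20218$)
$P = 8566$ ($P = -37660 + 46226 = 8566$)
$\frac{N}{P} = - \frac{20218}{8566} = \left(-20218\right) \frac{1}{8566} = - \frac{10109}{4283}$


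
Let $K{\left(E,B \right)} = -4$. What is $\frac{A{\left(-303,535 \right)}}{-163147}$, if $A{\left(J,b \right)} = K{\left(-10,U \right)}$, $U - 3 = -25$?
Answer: $\frac{4}{163147} \approx 2.4518 \cdot 10^{-5}$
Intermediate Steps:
$U = -22$ ($U = 3 - 25 = -22$)
$A{\left(J,b \right)} = -4$
$\frac{A{\left(-303,535 \right)}}{-163147} = - \frac{4}{-163147} = \left(-4\right) \left(- \frac{1}{163147}\right) = \frac{4}{163147}$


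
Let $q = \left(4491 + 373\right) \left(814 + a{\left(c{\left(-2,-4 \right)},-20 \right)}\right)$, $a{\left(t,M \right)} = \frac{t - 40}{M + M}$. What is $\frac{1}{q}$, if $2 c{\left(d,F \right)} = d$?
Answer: $\frac{5}{19821408} \approx 2.5225 \cdot 10^{-7}$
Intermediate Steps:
$c{\left(d,F \right)} = \frac{d}{2}$
$a{\left(t,M \right)} = \frac{-40 + t}{2 M}$
$q = \frac{19821408}{5}$ ($q = \left(4491 + 373\right) \left(814 + \frac{-40 + \frac{1}{2} \left(-2\right)}{2 \left(-20\right)}\right) = 4864 \left(814 + \frac{1}{2} \left(- \frac{1}{20}\right) \left(-40 - 1\right)\right) = 4864 \left(814 + \frac{1}{2} \left(- \frac{1}{20}\right) \left(-41\right)\right) = 4864 \left(814 + \frac{41}{40}\right) = 4864 \cdot \frac{32601}{40} = \frac{19821408}{5} \approx 3.9643 \cdot 10^{6}$)
$\frac{1}{q} = \frac{1}{\frac{19821408}{5}} = \frac{5}{19821408}$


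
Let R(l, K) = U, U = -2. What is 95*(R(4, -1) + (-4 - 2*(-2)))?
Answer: -190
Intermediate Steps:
R(l, K) = -2
95*(R(4, -1) + (-4 - 2*(-2))) = 95*(-2 + (-4 - 2*(-2))) = 95*(-2 + (-4 - (-4))) = 95*(-2 + (-4 - 1*(-4))) = 95*(-2 + (-4 + 4)) = 95*(-2 + 0) = 95*(-2) = -190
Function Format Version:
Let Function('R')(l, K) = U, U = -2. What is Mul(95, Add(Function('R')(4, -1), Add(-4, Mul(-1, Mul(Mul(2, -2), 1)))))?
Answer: -190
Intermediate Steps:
Function('R')(l, K) = -2
Mul(95, Add(Function('R')(4, -1), Add(-4, Mul(-1, Mul(Mul(2, -2), 1))))) = Mul(95, Add(-2, Add(-4, Mul(-1, Mul(Mul(2, -2), 1))))) = Mul(95, Add(-2, Add(-4, Mul(-1, Mul(-4, 1))))) = Mul(95, Add(-2, Add(-4, Mul(-1, -4)))) = Mul(95, Add(-2, Add(-4, 4))) = Mul(95, Add(-2, 0)) = Mul(95, -2) = -190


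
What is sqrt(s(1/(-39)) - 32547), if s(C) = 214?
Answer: I*sqrt(32333) ≈ 179.81*I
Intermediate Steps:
sqrt(s(1/(-39)) - 32547) = sqrt(214 - 32547) = sqrt(-32333) = I*sqrt(32333)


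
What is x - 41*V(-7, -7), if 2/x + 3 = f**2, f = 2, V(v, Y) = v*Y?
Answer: -2007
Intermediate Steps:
V(v, Y) = Y*v
x = 2 (x = 2/(-3 + 2**2) = 2/(-3 + 4) = 2/1 = 2*1 = 2)
x - 41*V(-7, -7) = 2 - (-287)*(-7) = 2 - 41*49 = 2 - 2009 = -2007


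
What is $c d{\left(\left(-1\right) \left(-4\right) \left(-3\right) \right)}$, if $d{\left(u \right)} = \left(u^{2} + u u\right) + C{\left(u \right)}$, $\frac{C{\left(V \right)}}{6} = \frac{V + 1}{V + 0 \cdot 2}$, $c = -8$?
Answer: $-2348$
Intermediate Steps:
$C{\left(V \right)} = \frac{6 \left(1 + V\right)}{V}$ ($C{\left(V \right)} = 6 \frac{V + 1}{V + 0 \cdot 2} = 6 \frac{1 + V}{V + 0} = 6 \frac{1 + V}{V} = \frac{6 \left(1 + V\right)}{V}$)
$d{\left(u \right)} = 6 + 2 u^{2} + \frac{6}{u}$ ($d{\left(u \right)} = \left(u^{2} + u u\right) + \left(6 + \frac{6}{u}\right) = \left(u^{2} + u^{2}\right) + \left(6 + \frac{6}{u}\right) = 2 u^{2} + \left(6 + \frac{6}{u}\right) = 6 + 2 u^{2} + \frac{6}{u}$)
$c d{\left(\left(-1\right) \left(-4\right) \left(-3\right) \right)} = - 8 \left(6 + 2 \left(\left(-1\right) \left(-4\right) \left(-3\right)\right)^{2} + \frac{6}{\left(-1\right) \left(-4\right) \left(-3\right)}\right) = - 8 \left(6 + 2 \left(4 \left(-3\right)\right)^{2} + \frac{6}{4 \left(-3\right)}\right) = - 8 \left(6 + 2 \left(-12\right)^{2} + \frac{6}{-12}\right) = - 8 \left(6 + 2 \cdot 144 + 6 \left(- \frac{1}{12}\right)\right) = - 8 \left(6 + 288 - \frac{1}{2}\right) = \left(-8\right) \frac{587}{2} = -2348$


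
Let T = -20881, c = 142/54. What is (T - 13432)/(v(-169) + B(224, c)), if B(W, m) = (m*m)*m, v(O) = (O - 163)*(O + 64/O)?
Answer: -114139689651/187117877459 ≈ -0.60999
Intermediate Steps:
c = 71/27 (c = 142*(1/54) = 71/27 ≈ 2.6296)
v(O) = (-163 + O)*(O + 64/O)
B(W, m) = m³ (B(W, m) = m²*m = m³)
(T - 13432)/(v(-169) + B(224, c)) = (-20881 - 13432)/((64 + (-169)² - 10432/(-169) - 163*(-169)) + (71/27)³) = -34313/((64 + 28561 - 10432*(-1/169) + 27547) + 357911/19683) = -34313/((64 + 28561 + 10432/169 + 27547) + 357911/19683) = -34313/(9503500/169 + 357911/19683) = -34313/187117877459/3326427 = -34313*3326427/187117877459 = -114139689651/187117877459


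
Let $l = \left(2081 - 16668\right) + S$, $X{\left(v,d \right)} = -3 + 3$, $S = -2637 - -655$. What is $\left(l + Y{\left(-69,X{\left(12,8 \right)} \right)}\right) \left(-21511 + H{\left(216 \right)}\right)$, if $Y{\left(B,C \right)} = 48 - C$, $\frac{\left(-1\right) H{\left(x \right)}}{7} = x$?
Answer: $380362983$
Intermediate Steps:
$S = -1982$ ($S = -2637 + 655 = -1982$)
$X{\left(v,d \right)} = 0$
$H{\left(x \right)} = - 7 x$
$l = -16569$ ($l = \left(2081 - 16668\right) - 1982 = -14587 - 1982 = -16569$)
$\left(l + Y{\left(-69,X{\left(12,8 \right)} \right)}\right) \left(-21511 + H{\left(216 \right)}\right) = \left(-16569 + \left(48 - 0\right)\right) \left(-21511 - 1512\right) = \left(-16569 + \left(48 + 0\right)\right) \left(-21511 - 1512\right) = \left(-16569 + 48\right) \left(-23023\right) = \left(-16521\right) \left(-23023\right) = 380362983$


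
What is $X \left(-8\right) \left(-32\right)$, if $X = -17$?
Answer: $-4352$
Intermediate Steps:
$X \left(-8\right) \left(-32\right) = \left(-17\right) \left(-8\right) \left(-32\right) = 136 \left(-32\right) = -4352$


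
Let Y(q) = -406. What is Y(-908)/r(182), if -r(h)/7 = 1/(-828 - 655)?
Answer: -86014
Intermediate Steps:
r(h) = 7/1483 (r(h) = -7/(-828 - 655) = -7/(-1483) = -7*(-1/1483) = 7/1483)
Y(-908)/r(182) = -406/7/1483 = -406*1483/7 = -86014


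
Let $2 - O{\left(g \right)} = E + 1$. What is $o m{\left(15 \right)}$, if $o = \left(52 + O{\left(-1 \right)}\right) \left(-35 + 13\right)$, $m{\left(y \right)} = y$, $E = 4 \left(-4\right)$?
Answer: $-22770$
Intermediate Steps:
$E = -16$
$O{\left(g \right)} = 17$ ($O{\left(g \right)} = 2 - \left(-16 + 1\right) = 2 - -15 = 2 + 15 = 17$)
$o = -1518$ ($o = \left(52 + 17\right) \left(-35 + 13\right) = 69 \left(-22\right) = -1518$)
$o m{\left(15 \right)} = \left(-1518\right) 15 = -22770$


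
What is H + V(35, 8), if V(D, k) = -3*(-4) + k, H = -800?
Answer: -780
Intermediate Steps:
V(D, k) = 12 + k
H + V(35, 8) = -800 + (12 + 8) = -800 + 20 = -780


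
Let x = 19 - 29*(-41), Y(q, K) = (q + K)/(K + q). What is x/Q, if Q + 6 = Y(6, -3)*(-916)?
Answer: -604/461 ≈ -1.3102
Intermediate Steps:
Y(q, K) = 1 (Y(q, K) = (K + q)/(K + q) = 1)
x = 1208 (x = 19 + 1189 = 1208)
Q = -922 (Q = -6 + 1*(-916) = -6 - 916 = -922)
x/Q = 1208/(-922) = 1208*(-1/922) = -604/461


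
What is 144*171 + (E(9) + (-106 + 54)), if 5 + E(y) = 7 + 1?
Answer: 24575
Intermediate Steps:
E(y) = 3 (E(y) = -5 + (7 + 1) = -5 + 8 = 3)
144*171 + (E(9) + (-106 + 54)) = 144*171 + (3 + (-106 + 54)) = 24624 + (3 - 52) = 24624 - 49 = 24575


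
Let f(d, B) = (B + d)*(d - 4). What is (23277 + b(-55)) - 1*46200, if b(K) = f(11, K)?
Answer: -23231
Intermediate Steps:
f(d, B) = (-4 + d)*(B + d) (f(d, B) = (B + d)*(-4 + d) = (-4 + d)*(B + d))
b(K) = 77 + 7*K (b(K) = 11² - 4*K - 4*11 + K*11 = 121 - 4*K - 44 + 11*K = 77 + 7*K)
(23277 + b(-55)) - 1*46200 = (23277 + (77 + 7*(-55))) - 1*46200 = (23277 + (77 - 385)) - 46200 = (23277 - 308) - 46200 = 22969 - 46200 = -23231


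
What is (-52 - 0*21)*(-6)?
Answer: 312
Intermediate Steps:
(-52 - 0*21)*(-6) = (-52 - 1*0)*(-6) = (-52 + 0)*(-6) = -52*(-6) = 312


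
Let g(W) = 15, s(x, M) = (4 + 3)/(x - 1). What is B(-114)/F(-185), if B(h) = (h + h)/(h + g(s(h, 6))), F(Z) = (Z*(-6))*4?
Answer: 19/36630 ≈ 0.00051870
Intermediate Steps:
F(Z) = -24*Z (F(Z) = -6*Z*4 = -24*Z)
s(x, M) = 7/(-1 + x)
B(h) = 2*h/(15 + h) (B(h) = (h + h)/(h + 15) = (2*h)/(15 + h) = 2*h/(15 + h))
B(-114)/F(-185) = (2*(-114)/(15 - 114))/((-24*(-185))) = (2*(-114)/(-99))/4440 = (2*(-114)*(-1/99))*(1/4440) = (76/33)*(1/4440) = 19/36630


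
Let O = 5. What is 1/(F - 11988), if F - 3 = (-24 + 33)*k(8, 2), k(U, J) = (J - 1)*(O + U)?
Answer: -1/11868 ≈ -8.4260e-5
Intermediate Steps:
k(U, J) = (-1 + J)*(5 + U) (k(U, J) = (J - 1)*(5 + U) = (-1 + J)*(5 + U))
F = 120 (F = 3 + (-24 + 33)*(-5 - 1*8 + 5*2 + 2*8) = 3 + 9*(-5 - 8 + 10 + 16) = 3 + 9*13 = 3 + 117 = 120)
1/(F - 11988) = 1/(120 - 11988) = 1/(-11868) = -1/11868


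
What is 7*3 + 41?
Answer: 62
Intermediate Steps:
7*3 + 41 = 21 + 41 = 62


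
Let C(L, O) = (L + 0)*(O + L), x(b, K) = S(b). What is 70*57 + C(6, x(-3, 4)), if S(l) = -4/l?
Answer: 4034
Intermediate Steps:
x(b, K) = -4/b
C(L, O) = L*(L + O)
70*57 + C(6, x(-3, 4)) = 70*57 + 6*(6 - 4/(-3)) = 3990 + 6*(6 - 4*(-⅓)) = 3990 + 6*(6 + 4/3) = 3990 + 6*(22/3) = 3990 + 44 = 4034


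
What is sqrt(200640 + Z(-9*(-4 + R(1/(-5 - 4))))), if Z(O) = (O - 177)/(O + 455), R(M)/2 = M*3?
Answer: sqrt(49559818665)/497 ≈ 447.93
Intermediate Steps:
R(M) = 6*M (R(M) = 2*(M*3) = 2*(3*M) = 6*M)
Z(O) = (-177 + O)/(455 + O)
sqrt(200640 + Z(-9*(-4 + R(1/(-5 - 4))))) = sqrt(200640 + (-177 - 9*(-4 + 6/(-5 - 4)))/(455 - 9*(-4 + 6/(-5 - 4)))) = sqrt(200640 + (-177 - 9*(-4 + 6/(-9)))/(455 - 9*(-4 + 6/(-9)))) = sqrt(200640 + (-177 - 9*(-4 + 6*(-1/9)))/(455 - 9*(-4 + 6*(-1/9)))) = sqrt(200640 + (-177 - 9*(-4 - 2/3))/(455 - 9*(-4 - 2/3))) = sqrt(200640 + (-177 - 9*(-14/3))/(455 - 9*(-14/3))) = sqrt(200640 + (-177 + 42)/(455 + 42)) = sqrt(200640 - 135/497) = sqrt(99717945/497) = sqrt(49559818665)/497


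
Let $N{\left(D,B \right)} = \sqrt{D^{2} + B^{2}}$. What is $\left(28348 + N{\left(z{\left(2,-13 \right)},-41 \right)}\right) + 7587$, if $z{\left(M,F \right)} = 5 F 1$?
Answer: $35935 + \sqrt{5906} \approx 36012.0$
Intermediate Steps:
$z{\left(M,F \right)} = 5 F$
$N{\left(D,B \right)} = \sqrt{B^{2} + D^{2}}$
$\left(28348 + N{\left(z{\left(2,-13 \right)},-41 \right)}\right) + 7587 = \left(28348 + \sqrt{\left(-41\right)^{2} + \left(5 \left(-13\right)\right)^{2}}\right) + 7587 = \left(28348 + \sqrt{1681 + \left(-65\right)^{2}}\right) + 7587 = \left(28348 + \sqrt{1681 + 4225}\right) + 7587 = \left(28348 + \sqrt{5906}\right) + 7587 = 35935 + \sqrt{5906}$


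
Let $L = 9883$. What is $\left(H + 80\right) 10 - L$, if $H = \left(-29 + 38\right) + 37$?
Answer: $-8623$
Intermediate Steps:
$H = 46$ ($H = 9 + 37 = 46$)
$\left(H + 80\right) 10 - L = \left(46 + 80\right) 10 - 9883 = 126 \cdot 10 - 9883 = 1260 - 9883 = -8623$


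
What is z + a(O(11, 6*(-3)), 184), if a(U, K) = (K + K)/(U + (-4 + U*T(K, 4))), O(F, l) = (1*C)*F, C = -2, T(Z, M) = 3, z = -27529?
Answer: -27533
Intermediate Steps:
O(F, l) = -2*F (O(F, l) = (1*(-2))*F = -2*F)
a(U, K) = 2*K/(-4 + 4*U) (a(U, K) = (K + K)/(U + (-4 + U*3)) = (2*K)/(U + (-4 + 3*U)) = (2*K)/(-4 + 4*U) = 2*K/(-4 + 4*U))
z + a(O(11, 6*(-3)), 184) = -27529 + (½)*184/(-1 - 2*11) = -27529 + (½)*184/(-1 - 22) = -27529 + (½)*184/(-23) = -27529 + (½)*184*(-1/23) = -27529 - 4 = -27533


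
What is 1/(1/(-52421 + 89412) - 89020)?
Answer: -36991/3292938819 ≈ -1.1233e-5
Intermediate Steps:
1/(1/(-52421 + 89412) - 89020) = 1/(1/36991 - 89020) = 1/(-3292938819/36991) = -36991/3292938819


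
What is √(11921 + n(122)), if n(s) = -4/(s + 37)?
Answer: √301374165/159 ≈ 109.18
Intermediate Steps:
n(s) = -4/(37 + s)
√(11921 + n(122)) = √(11921 - 4/(37 + 122)) = √(11921 - 4/159) = √(1895435/159) = √301374165/159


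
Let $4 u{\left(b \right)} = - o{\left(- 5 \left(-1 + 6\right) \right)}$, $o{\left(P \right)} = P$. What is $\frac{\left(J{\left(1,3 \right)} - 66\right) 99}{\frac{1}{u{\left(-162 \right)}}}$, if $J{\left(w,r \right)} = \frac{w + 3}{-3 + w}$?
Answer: $-42075$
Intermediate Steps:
$u{\left(b \right)} = \frac{25}{4}$ ($u{\left(b \right)} = \frac{\left(-1\right) \left(- 5 \left(-1 + 6\right)\right)}{4} = \frac{\left(-1\right) \left(\left(-5\right) 5\right)}{4} = \frac{\left(-1\right) \left(-25\right)}{4} = \frac{1}{4} \cdot 25 = \frac{25}{4}$)
$J{\left(w,r \right)} = \frac{3 + w}{-3 + w}$
$\frac{\left(J{\left(1,3 \right)} - 66\right) 99}{\frac{1}{u{\left(-162 \right)}}} = \frac{\left(\frac{3 + 1}{-3 + 1} - 66\right) 99}{\frac{1}{\frac{25}{4}}} = \frac{\left(\frac{1}{-2} \cdot 4 - 66\right) 99}{\frac{4}{25}} = \left(\left(- \frac{1}{2}\right) 4 - 66\right) 99 \cdot \frac{25}{4} = \left(-2 - 66\right) 99 \cdot \frac{25}{4} = \left(-68\right) 99 \cdot \frac{25}{4} = \left(-6732\right) \frac{25}{4} = -42075$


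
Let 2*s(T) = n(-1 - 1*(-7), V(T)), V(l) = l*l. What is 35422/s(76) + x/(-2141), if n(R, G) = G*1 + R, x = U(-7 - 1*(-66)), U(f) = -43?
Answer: 75962815/6189631 ≈ 12.273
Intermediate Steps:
V(l) = l²
x = -43
n(R, G) = G + R
s(T) = 3 + T²/2 (s(T) = (T² + (-1 - 1*(-7)))/2 = (T² + (-1 + 7))/2 = (T² + 6)/2 = (6 + T²)/2 = 3 + T²/2)
35422/s(76) + x/(-2141) = 35422/(3 + (½)*76²) - 43/(-2141) = 35422/(3 + (½)*5776) - 43*(-1/2141) = 35422/(3 + 2888) + 43/2141 = 35422/2891 + 43/2141 = 75962815/6189631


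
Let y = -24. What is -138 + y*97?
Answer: -2466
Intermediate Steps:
-138 + y*97 = -138 - 24*97 = -138 - 2328 = -2466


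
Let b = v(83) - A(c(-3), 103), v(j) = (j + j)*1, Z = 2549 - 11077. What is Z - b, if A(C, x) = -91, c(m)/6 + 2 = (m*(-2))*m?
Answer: -8785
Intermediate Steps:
Z = -8528
c(m) = -12 - 12*m² (c(m) = -12 + 6*((m*(-2))*m) = -12 + 6*((-2*m)*m) = -12 + 6*(-2*m²) = -12 - 12*m²)
v(j) = 2*j (v(j) = (2*j)*1 = 2*j)
b = 257 (b = 2*83 - 1*(-91) = 166 + 91 = 257)
Z - b = -8528 - 1*257 = -8528 - 257 = -8785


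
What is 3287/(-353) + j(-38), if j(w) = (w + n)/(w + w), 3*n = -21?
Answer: -233927/26828 ≈ -8.7195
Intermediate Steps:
n = -7 (n = (⅓)*(-21) = -7)
j(w) = (-7 + w)/(2*w) (j(w) = (w - 7)/(w + w) = (-7 + w)/((2*w)) = (-7 + w)*(1/(2*w)) = (-7 + w)/(2*w))
3287/(-353) + j(-38) = 3287/(-353) + (½)*(-7 - 38)/(-38) = 3287*(-1/353) + (½)*(-1/38)*(-45) = -3287/353 + 45/76 = -233927/26828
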